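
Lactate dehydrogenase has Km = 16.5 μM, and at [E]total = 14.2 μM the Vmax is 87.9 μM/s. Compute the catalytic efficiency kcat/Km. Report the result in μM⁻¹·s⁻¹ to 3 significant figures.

0.375 μM⁻¹·s⁻¹

kcat = Vmax/[E]total = 87.9/14.2 = 6.19 s⁻¹.
kcat/Km = 6.19/16.5 = 0.375 μM⁻¹·s⁻¹.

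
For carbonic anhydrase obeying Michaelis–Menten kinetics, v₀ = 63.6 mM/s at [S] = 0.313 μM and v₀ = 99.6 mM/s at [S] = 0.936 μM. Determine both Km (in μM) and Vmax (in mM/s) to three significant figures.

Km = 0.372 μM; Vmax = 139 mM/s

In reciprocal form, 1/v = (Km/Vmax)·(1/[S]) + 1/Vmax. The two points give (1/[S], 1/v) = (3.195, 0.01572) and (1.068, 0.01004).
Slope = (0.01572 − 0.01004)/(3.195 − 1.068) = 0.002673; intercept = 0.01572 − 0.002673×3.195 = 0.007185.
Vmax = 1/intercept = 139 mM/s; Km = slope × Vmax = 0.002673 × 139 = 0.372 μM.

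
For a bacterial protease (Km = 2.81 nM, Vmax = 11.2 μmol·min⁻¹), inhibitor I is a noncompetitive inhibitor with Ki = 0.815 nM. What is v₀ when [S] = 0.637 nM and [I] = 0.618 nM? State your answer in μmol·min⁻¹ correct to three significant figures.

α = 1 + [I]/Ki = 1 + 0.618/0.815 = 1.758.
For a noncompetitive inhibitor, Vmax is reduced to Vmax/α while Km is unchanged: Km,app = 2.81 nM, Vmax,app = 6.37 μmol·min⁻¹.
v = Vmax,app·[S]/(Km,app + [S]) = 6.37 × 0.637/(2.81 + 0.637) = 1.18 μmol·min⁻¹.

1.18 μmol·min⁻¹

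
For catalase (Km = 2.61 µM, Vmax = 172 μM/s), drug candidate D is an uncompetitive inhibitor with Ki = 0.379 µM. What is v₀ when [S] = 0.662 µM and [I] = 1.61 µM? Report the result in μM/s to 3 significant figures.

With α = 1 + [I]/Ki = 1 + 1.61/0.379 = 5.248, the uncompetitive rate law is v = (Vmax/α)·[S] / (Km/α + [S]).
v = (172/5.248)×0.662 / (2.61/5.248 + 0.662) = 21.70/1.159 = 18.7 μM/s.

18.7 μM/s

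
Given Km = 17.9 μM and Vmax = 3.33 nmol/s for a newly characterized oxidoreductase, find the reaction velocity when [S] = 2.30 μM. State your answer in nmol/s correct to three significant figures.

v = Vmax·[S]/(Km + [S]) = 3.33 × 2.30 / (17.9 + 2.30)
  = 7.659 / 20.20 = 0.379 nmol/s.

0.379 nmol/s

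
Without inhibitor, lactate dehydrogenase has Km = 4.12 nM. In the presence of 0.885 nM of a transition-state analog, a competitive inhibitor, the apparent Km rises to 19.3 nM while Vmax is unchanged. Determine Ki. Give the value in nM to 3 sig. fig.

Competitive: Km,app = α·Km with α = 1 + [I]/Ki.
α = Km,app/Km = 19.3/4.12 = 4.684.
Ki = [I]/(α − 1) = 0.885/3.684 = 0.240 nM.

0.240 nM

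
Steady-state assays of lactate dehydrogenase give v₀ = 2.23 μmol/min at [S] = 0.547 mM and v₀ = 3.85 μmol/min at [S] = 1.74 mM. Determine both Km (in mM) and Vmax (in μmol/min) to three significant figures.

In reciprocal form, 1/v = (Km/Vmax)·(1/[S]) + 1/Vmax. The two points give (1/[S], 1/v) = (1.828, 0.4484) and (0.5747, 0.2597).
Slope = (0.4484 − 0.2597)/(1.828 − 0.5747) = 0.1505; intercept = 0.4484 − 0.1505×1.828 = 0.1732.
Vmax = 1/intercept = 5.77 μmol/min; Km = slope × Vmax = 0.1505 × 5.77 = 0.869 mM.

Km = 0.869 mM; Vmax = 5.77 μmol/min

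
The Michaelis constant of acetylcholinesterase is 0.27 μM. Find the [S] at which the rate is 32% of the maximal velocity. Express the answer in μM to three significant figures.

v/Vmax = [S]/(Km+[S]) = 0.32, so [S] = Km·0.32/(1 − 0.32) = 0.27 × 0.4706.
[S] = 0.127 μM.

0.127 μM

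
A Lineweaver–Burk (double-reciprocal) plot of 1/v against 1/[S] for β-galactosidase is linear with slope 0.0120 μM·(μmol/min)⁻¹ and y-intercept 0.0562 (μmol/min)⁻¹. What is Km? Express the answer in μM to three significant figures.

y-intercept = 1/Vmax ⇒ Vmax = 17.8 μmol/min; slope = Km/Vmax ⇒ Km = slope × Vmax.
Km = 0.0120 × 17.8 = 0.214 μM.

0.214 μM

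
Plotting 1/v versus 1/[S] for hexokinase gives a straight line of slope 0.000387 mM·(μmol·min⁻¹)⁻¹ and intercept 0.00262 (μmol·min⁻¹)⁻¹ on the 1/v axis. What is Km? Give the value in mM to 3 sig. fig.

0.148 mM

y-intercept = 1/Vmax ⇒ Vmax = 382 μmol·min⁻¹; slope = Km/Vmax ⇒ Km = slope × Vmax.
Km = 0.000387 × 382 = 0.148 mM.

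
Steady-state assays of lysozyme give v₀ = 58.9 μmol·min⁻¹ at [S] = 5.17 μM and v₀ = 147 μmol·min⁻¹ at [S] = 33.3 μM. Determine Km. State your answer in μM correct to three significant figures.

In reciprocal form, 1/v = (Km/Vmax)·(1/[S]) + 1/Vmax. The two points give (1/[S], 1/v) = (0.1934, 0.01698) and (0.03003, 0.006803).
Slope = (0.01698 − 0.006803)/(0.1934 − 0.03003) = 0.06227; intercept = 0.01698 − 0.06227×0.1934 = 0.004933.
Vmax = 1/intercept = 203 μmol·min⁻¹; Km = slope × Vmax = 0.06227 × 203 = 12.6 μM.

12.6 μM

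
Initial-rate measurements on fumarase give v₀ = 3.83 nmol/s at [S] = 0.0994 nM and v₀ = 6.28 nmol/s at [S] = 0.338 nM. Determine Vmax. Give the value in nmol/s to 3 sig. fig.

In reciprocal form, 1/v = (Km/Vmax)·(1/[S]) + 1/Vmax. The two points give (1/[S], 1/v) = (10.06, 0.2611) and (2.959, 0.1592).
Slope = (0.2611 − 0.1592)/(10.06 − 2.959) = 0.01434; intercept = 0.2611 − 0.01434×10.06 = 0.1168.
Vmax = 1/intercept = 8.56 nmol/s; Km = slope × Vmax = 0.01434 × 8.56 = 0.123 nM.

8.56 nmol/s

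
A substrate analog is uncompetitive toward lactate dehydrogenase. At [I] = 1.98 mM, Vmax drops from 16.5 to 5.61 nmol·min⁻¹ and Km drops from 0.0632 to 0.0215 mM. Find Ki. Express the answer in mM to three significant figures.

Uncompetitive: Vmax,app = Vmax/α (and Km,app = Km/α) with α = 1 + [I]/Ki.
α = Vmax/Vmax,app = 16.5/5.61 = 2.941.
Since α = 1 + [I]/Ki, [I]/Ki = 2.941 − 1 = 1.941 and Ki = 1.98/1.941 = 1.02 mM.

1.02 mM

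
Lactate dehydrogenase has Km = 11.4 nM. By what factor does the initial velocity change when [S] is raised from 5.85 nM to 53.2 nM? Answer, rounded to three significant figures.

2.43

The fractional saturations are [S]/(Km+[S]) = 5.85/17.25 = 0.3391 and 53.2/64.60 = 0.8235.
v₂/v₁ is just their ratio: 0.8235/0.3391 = 2.43.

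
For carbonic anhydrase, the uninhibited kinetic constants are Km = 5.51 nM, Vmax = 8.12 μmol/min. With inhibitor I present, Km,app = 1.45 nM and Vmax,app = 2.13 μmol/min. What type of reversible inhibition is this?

Both Km and Vmax decrease by the same factor (~3.81-fold) — characteristic of uncompetitive inhibition.

uncompetitive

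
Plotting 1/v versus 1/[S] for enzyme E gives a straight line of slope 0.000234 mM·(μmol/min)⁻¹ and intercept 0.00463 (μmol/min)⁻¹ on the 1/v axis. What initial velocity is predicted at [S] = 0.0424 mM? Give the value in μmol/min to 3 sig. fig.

98.5 μmol/min

The y-intercept is 1/Vmax, so Vmax = 1/0.00463 = 216 μmol/min.
The slope is Km/Vmax, so Km = 0.000234 × 216 = 0.0505 mM.
Then v = 216 × 0.0424/(0.0505 + 0.0424) = 98.5 μmol/min.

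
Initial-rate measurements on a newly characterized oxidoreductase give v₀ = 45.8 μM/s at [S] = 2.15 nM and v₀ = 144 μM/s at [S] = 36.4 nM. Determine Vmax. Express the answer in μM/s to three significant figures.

From v = Vmax[S]/(Km+[S]), each point gives Vmax = v(Km+[S])/[S].
Equating: 45.8(Km+2.15)/2.15 = 144(Km+36.4)/36.4.
21.30·Km + 45.8 = 3.956·Km + 144, so (21.30 − 3.956)·Km = 144 − 45.8.
Km = 98.20/17.35 = 5.66 nM; then Vmax = 45.8(5.66+2.15)/2.15 = 166 μM/s.

166 μM/s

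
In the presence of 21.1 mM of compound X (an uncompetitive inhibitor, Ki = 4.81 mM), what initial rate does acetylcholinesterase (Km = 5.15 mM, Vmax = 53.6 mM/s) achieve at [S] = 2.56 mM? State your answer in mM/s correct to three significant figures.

7.24 mM/s

With α = 1 + [I]/Ki = 1 + 21.1/4.81 = 5.387, the uncompetitive rate law is v = (Vmax/α)·[S] / (Km/α + [S]).
v = (53.6/5.387)×2.56 / (5.15/5.387 + 2.56) = 25.47/3.516 = 7.24 mM/s.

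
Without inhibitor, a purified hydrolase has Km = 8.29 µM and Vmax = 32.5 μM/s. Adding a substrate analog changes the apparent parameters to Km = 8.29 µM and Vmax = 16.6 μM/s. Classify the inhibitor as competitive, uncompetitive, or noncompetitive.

Vmax decreases (32.5 → 16.6 μM/s) while Km is unchanged — pure noncompetitive inhibition.

noncompetitive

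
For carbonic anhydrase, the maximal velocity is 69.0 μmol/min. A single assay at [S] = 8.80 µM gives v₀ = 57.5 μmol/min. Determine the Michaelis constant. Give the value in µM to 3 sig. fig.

1.76 µM

v/Vmax = 57.5/69.0 = 0.8333 = [S]/(Km+[S]).
So Km + [S] = [S]/0.8333 = 10.56 µM, giving Km = 10.56 − 8.80 = 1.76 µM.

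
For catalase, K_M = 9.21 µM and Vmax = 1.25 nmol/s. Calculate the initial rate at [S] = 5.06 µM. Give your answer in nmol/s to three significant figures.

0.443 nmol/s

[S]/(Km+[S]) = 5.06/14.27 = 0.3546, the fractional saturation.
v = 0.3546 × Vmax = 0.3546 × 1.25 = 0.443 nmol/s.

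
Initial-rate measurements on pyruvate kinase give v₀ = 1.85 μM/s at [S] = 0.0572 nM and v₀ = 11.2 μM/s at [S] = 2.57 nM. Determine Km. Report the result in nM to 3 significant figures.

In reciprocal form, 1/v = (Km/Vmax)·(1/[S]) + 1/Vmax. The two points give (1/[S], 1/v) = (17.48, 0.5405) and (0.3891, 0.08929).
Slope = (0.5405 − 0.08929)/(17.48 − 0.3891) = 0.02640; intercept = 0.5405 − 0.02640×17.48 = 0.07901.
Vmax = 1/intercept = 12.7 μM/s; Km = slope × Vmax = 0.02640 × 12.7 = 0.334 nM.

0.334 nM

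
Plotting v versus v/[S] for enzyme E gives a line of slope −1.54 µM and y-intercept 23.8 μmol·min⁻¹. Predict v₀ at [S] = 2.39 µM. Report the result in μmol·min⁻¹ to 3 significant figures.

14.5 μmol·min⁻¹

In the Eadie–Hofstee form v = Vmax − Km·(v/[S]), the slope is −Km and the intercept is Vmax, so Km = 1.54 µM and Vmax = 23.8 μmol·min⁻¹.
v = 23.8 × 2.39/(1.54 + 2.39) = 14.5 μmol·min⁻¹.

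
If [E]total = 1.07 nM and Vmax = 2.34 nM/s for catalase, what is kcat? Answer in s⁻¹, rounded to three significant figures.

2.19 s⁻¹

kcat = Vmax/[E]total = 2.34 nM/s / 1.07 nM = 2.19 s⁻¹.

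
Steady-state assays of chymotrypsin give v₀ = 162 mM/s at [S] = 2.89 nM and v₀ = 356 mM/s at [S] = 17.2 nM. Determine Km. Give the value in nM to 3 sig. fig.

From v = Vmax[S]/(Km+[S]), each point gives Vmax = v(Km+[S])/[S].
Equating: 162(Km+2.89)/2.89 = 356(Km+17.2)/17.2.
56.06·Km + 162 = 20.70·Km + 356, so (56.06 − 20.70)·Km = 356 − 162.
Km = 194.0/35.36 = 5.49 nM; then Vmax = 162(5.49+2.89)/2.89 = 470 mM/s.

5.49 nM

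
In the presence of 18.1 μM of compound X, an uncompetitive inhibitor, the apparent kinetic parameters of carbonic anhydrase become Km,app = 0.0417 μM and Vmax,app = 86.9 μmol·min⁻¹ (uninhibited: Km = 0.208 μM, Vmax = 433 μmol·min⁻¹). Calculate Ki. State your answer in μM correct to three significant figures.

4.54 μM

Uncompetitive: Vmax,app = Vmax/α (and Km,app = Km/α) with α = 1 + [I]/Ki.
α = Vmax/Vmax,app = 433/86.9 = 4.983.
Since α = 1 + [I]/Ki, [I]/Ki = 4.983 − 1 = 3.983 and Ki = 18.1/3.983 = 4.54 μM.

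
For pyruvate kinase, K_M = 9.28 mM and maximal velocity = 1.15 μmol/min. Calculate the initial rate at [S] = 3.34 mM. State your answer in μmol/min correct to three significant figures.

0.304 μmol/min

v = Vmax·[S]/(Km + [S]) = 1.15 × 3.34 / (9.28 + 3.34)
  = 3.841 / 12.62 = 0.304 μmol/min.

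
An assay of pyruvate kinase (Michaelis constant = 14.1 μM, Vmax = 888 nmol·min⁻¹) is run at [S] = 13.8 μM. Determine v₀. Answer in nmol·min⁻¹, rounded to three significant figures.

v = Vmax·[S]/(Km + [S]) = 888 × 13.8 / (14.1 + 13.8)
  = 12250 / 27.90 = 439 nmol·min⁻¹.

439 nmol·min⁻¹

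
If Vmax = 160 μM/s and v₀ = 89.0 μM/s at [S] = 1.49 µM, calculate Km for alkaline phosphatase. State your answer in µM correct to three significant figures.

v/Vmax = 89.0/160 = 0.5562 = [S]/(Km+[S]).
So Km + [S] = [S]/0.5562 = 2.679 µM, giving Km = 2.679 − 1.49 = 1.19 µM.

1.19 µM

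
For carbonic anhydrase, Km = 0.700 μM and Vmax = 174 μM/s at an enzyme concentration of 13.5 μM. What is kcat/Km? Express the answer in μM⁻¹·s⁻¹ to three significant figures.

kcat = Vmax/[E]total = 174/13.5 = 12.9 s⁻¹.
kcat/Km = 12.9/0.700 = 18.4 μM⁻¹·s⁻¹.

18.4 μM⁻¹·s⁻¹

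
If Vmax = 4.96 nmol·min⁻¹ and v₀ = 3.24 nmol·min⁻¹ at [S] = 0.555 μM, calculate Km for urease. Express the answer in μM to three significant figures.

v/Vmax = 3.24/4.96 = 0.6532 = [S]/(Km+[S]).
So Km + [S] = [S]/0.6532 = 0.8496 μM, giving Km = 0.8496 − 0.555 = 0.295 μM.

0.295 μM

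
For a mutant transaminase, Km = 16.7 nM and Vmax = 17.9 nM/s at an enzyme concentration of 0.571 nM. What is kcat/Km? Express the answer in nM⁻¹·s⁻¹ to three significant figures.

1.88 nM⁻¹·s⁻¹

kcat = Vmax/[E]total = 17.9/0.571 = 31.3 s⁻¹.
kcat/Km = 31.3/16.7 = 1.88 nM⁻¹·s⁻¹.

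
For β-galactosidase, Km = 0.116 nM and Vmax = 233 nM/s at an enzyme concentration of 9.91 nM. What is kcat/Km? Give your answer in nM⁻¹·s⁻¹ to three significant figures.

kcat = Vmax/[E]total = 233/9.91 = 23.5 s⁻¹.
kcat/Km = 23.5/0.116 = 203 nM⁻¹·s⁻¹.

203 nM⁻¹·s⁻¹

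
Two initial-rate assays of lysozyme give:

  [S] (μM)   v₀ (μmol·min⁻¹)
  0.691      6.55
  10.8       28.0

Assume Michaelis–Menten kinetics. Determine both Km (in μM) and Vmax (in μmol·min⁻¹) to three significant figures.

From v = Vmax[S]/(Km+[S]), each point gives Vmax = v(Km+[S])/[S].
Equating: 6.55(Km+0.691)/0.691 = 28.0(Km+10.8)/10.8.
9.479·Km + 6.55 = 2.593·Km + 28.0, so (9.479 − 2.593)·Km = 28.0 − 6.55.
Km = 21.45/6.886 = 3.11 μM; then Vmax = 6.55(3.11+0.691)/0.691 = 36.1 μmol·min⁻¹.

Km = 3.11 μM; Vmax = 36.1 μmol·min⁻¹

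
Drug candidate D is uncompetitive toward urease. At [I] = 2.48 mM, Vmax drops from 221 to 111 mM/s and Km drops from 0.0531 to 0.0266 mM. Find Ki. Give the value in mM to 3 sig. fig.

Uncompetitive: Vmax,app = Vmax/α (and Km,app = Km/α) with α = 1 + [I]/Ki.
α = Vmax/Vmax,app = 221/111 = 1.991.
Since α = 1 + [I]/Ki, [I]/Ki = 1.991 − 1 = 0.9910 and Ki = 2.48/0.9910 = 2.50 mM.

2.50 mM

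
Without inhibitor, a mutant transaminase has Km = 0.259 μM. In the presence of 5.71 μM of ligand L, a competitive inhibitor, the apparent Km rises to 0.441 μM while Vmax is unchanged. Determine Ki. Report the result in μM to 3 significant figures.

Competitive: Km,app = α·Km with α = 1 + [I]/Ki.
α = Km,app/Km = 0.441/0.259 = 1.703.
Since α = 1 + [I]/Ki, [I]/Ki = 1.703 − 1 = 0.7027 and Ki = 5.71/0.7027 = 8.13 μM.

8.13 μM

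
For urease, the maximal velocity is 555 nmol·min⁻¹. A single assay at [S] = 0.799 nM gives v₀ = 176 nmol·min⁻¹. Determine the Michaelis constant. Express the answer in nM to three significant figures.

1.72 nM

v/Vmax = 176/555 = 0.3171 = [S]/(Km+[S]).
So Km + [S] = [S]/0.3171 = 2.520 nM, giving Km = 2.520 − 0.799 = 1.72 nM.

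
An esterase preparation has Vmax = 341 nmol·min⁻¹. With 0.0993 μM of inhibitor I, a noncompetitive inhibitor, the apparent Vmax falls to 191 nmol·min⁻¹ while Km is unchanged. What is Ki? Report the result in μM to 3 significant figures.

Noncompetitive: Vmax,app = Vmax/α with α = 1 + [I]/Ki.
α = Vmax/Vmax,app = 341/191 = 1.785.
Ki = [I]/(α − 1) = 0.0993/0.7853 = 0.126 μM.

0.126 μM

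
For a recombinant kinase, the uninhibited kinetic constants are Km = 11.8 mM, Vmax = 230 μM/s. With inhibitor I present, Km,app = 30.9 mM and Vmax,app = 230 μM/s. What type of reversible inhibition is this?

competitive

Km increases (11.8 → 30.9 mM) while Vmax is unchanged — the hallmark of competitive inhibition.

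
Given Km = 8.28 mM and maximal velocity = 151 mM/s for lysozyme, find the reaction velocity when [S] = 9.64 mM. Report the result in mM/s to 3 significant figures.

81.2 mM/s

[S]/(Km+[S]) = 9.64/17.92 = 0.5379, the fractional saturation.
v = 0.5379 × Vmax = 0.5379 × 151 = 81.2 mM/s.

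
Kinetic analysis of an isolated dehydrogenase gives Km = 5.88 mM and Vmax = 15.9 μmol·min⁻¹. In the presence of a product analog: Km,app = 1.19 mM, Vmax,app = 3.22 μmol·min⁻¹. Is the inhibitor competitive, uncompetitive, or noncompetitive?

uncompetitive

Both Km and Vmax decrease by the same factor (~4.94-fold) — characteristic of uncompetitive inhibition.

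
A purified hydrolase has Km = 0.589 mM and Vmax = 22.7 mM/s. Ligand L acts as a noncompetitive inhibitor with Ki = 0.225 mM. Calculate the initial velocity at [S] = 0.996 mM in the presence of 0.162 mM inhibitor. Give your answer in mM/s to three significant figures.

α = 1 + [I]/Ki = 1 + 0.162/0.225 = 1.720.
For a noncompetitive inhibitor, Vmax is reduced to Vmax/α while Km is unchanged: Km,app = 0.589 mM, Vmax,app = 13.2 mM/s.
v = Vmax,app·[S]/(Km,app + [S]) = 13.2 × 0.996/(0.589 + 0.996) = 8.29 mM/s.

8.29 mM/s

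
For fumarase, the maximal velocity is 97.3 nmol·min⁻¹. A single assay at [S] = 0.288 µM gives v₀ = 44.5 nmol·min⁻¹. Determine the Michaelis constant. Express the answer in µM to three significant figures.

From v = Vmax[S]/(Km+[S]), Km = [S](Vmax − v)/v.
Km = 0.288 × (97.3 − 44.5) / 44.5 = 15.21/44.5 = 0.342 µM.

0.342 µM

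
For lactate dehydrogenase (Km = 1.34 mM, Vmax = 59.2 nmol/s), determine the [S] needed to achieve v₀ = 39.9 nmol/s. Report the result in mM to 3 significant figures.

The required fractional saturation is v/Vmax = 39.9/59.2 = 0.6740.
Then [S]/(Km+[S]) = 0.6740 ⇒ [S] = 1.34 × 0.6740/(1 − 0.6740) = 2.77 mM.

2.77 mM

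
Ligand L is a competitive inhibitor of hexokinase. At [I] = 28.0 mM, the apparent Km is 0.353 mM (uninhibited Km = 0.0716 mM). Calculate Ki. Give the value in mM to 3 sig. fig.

7.12 mM

Competitive: Km,app = α·Km with α = 1 + [I]/Ki.
α = Km,app/Km = 0.353/0.0716 = 4.930.
Ki = [I]/(α − 1) = 28.0/3.930 = 7.12 mM.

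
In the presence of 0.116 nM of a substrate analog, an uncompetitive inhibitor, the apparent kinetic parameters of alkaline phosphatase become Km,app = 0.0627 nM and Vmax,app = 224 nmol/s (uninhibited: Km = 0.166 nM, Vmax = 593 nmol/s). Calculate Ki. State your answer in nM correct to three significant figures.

0.0704 nM

Uncompetitive: Vmax,app = Vmax/α (and Km,app = Km/α) with α = 1 + [I]/Ki.
α = Vmax/Vmax,app = 593/224 = 2.647.
Since α = 1 + [I]/Ki, [I]/Ki = 2.647 − 1 = 1.647 and Ki = 0.116/1.647 = 0.0704 nM.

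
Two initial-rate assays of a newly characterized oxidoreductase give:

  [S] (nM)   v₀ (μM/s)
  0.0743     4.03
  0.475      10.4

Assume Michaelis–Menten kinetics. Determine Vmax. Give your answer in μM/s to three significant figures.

14.7 μM/s

In reciprocal form, 1/v = (Km/Vmax)·(1/[S]) + 1/Vmax. The two points give (1/[S], 1/v) = (13.46, 0.2481) and (2.105, 0.09615).
Slope = (0.2481 − 0.09615)/(13.46 − 2.105) = 0.01339; intercept = 0.2481 − 0.01339×13.46 = 0.06797.
Vmax = 1/intercept = 14.7 μM/s; Km = slope × Vmax = 0.01339 × 14.7 = 0.197 nM.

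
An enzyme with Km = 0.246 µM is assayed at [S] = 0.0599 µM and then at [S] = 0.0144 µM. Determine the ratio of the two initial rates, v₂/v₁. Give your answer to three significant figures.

0.282

Since Vmax cancels, v₂/v₁ = [S]₂(Km+[S]₁) / [S]₁(Km+[S]₂).
= 0.0144×(0.246+0.0599) / (0.0599×(0.246+0.0144)) = 0.004405/0.01560 = 0.282.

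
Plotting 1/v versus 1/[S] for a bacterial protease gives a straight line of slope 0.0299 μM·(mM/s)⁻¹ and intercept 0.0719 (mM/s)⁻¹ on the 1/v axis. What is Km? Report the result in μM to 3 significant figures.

y-intercept = 1/Vmax ⇒ Vmax = 13.9 mM/s; slope = Km/Vmax ⇒ Km = slope × Vmax.
Km = 0.0299 × 13.9 = 0.416 μM.

0.416 μM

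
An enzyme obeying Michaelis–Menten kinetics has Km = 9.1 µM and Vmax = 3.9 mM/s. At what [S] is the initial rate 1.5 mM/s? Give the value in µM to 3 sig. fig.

The required fractional saturation is v/Vmax = 1.5/3.9 = 0.3846.
Then [S]/(Km+[S]) = 0.3846 ⇒ [S] = 9.1 × 0.3846/(1 − 0.3846) = 5.69 µM.

5.69 µM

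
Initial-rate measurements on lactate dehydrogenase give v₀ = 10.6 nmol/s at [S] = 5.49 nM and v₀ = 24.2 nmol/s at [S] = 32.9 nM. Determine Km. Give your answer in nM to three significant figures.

In reciprocal form, 1/v = (Km/Vmax)·(1/[S]) + 1/Vmax. The two points give (1/[S], 1/v) = (0.1821, 0.09434) and (0.03040, 0.04132).
Slope = (0.09434 − 0.04132)/(0.1821 − 0.03040) = 0.3494; intercept = 0.09434 − 0.3494×0.1821 = 0.03070.
Vmax = 1/intercept = 32.6 nmol/s; Km = slope × Vmax = 0.3494 × 32.6 = 11.4 nM.

11.4 nM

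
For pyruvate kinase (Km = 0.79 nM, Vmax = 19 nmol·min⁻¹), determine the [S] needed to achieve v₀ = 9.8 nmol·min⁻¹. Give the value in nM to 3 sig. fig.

The required fractional saturation is v/Vmax = 9.8/19 = 0.5158.
Then [S]/(Km+[S]) = 0.5158 ⇒ [S] = 0.79 × 0.5158/(1 − 0.5158) = 0.842 nM.

0.842 nM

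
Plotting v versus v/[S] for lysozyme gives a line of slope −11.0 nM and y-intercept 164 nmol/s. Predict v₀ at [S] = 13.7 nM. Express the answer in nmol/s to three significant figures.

91.0 nmol/s

In the Eadie–Hofstee form v = Vmax − Km·(v/[S]), the slope is −Km and the intercept is Vmax, so Km = 11.0 nM and Vmax = 164 nmol/s.
v = 164 × 13.7/(11.0 + 13.7) = 91.0 nmol/s.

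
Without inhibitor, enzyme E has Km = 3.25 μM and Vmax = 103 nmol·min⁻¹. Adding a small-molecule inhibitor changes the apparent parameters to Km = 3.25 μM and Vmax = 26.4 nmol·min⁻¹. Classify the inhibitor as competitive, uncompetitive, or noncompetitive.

Vmax decreases (103 → 26.4 nmol·min⁻¹) while Km is unchanged — pure noncompetitive inhibition.

noncompetitive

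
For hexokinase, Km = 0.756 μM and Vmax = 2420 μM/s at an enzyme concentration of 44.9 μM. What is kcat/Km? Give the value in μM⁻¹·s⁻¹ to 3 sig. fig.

kcat = Vmax/[E]total = 2420/44.9 = 53.9 s⁻¹.
kcat/Km = 53.9/0.756 = 71.3 μM⁻¹·s⁻¹.

71.3 μM⁻¹·s⁻¹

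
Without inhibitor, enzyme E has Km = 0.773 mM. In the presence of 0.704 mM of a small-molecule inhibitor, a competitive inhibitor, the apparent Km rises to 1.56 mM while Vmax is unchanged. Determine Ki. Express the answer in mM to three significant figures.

Competitive: Km,app = α·Km with α = 1 + [I]/Ki.
α = Km,app/Km = 1.56/0.773 = 2.018.
Ki = [I]/(α − 1) = 0.704/1.018 = 0.691 mM.

0.691 mM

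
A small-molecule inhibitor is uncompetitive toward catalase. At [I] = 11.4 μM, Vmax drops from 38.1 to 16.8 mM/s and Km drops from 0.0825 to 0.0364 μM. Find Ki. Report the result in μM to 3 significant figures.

8.99 μM

Uncompetitive: Vmax,app = Vmax/α (and Km,app = Km/α) with α = 1 + [I]/Ki.
α = Vmax/Vmax,app = 38.1/16.8 = 2.268.
Since α = 1 + [I]/Ki, [I]/Ki = 2.268 − 1 = 1.268 and Ki = 11.4/1.268 = 8.99 μM.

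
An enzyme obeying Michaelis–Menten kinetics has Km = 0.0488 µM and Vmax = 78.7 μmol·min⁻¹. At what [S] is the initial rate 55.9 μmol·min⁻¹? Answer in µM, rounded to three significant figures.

0.120 µM

Rearranging v = Vmax[S]/(Km+[S]) gives [S] = Km·v/(Vmax − v).
[S] = 0.0488 × 55.9 / (78.7 − 55.9) = 2.728/22.80 = 0.120 µM.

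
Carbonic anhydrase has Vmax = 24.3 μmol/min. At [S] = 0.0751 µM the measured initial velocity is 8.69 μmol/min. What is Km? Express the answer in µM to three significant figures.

From v = Vmax[S]/(Km+[S]), Km = [S](Vmax − v)/v.
Km = 0.0751 × (24.3 − 8.69) / 8.69 = 1.172/8.69 = 0.135 µM.

0.135 µM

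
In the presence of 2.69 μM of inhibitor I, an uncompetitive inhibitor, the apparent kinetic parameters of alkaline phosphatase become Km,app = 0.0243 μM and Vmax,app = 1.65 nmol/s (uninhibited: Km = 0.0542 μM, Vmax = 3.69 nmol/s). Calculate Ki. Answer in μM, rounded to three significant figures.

Uncompetitive: Vmax,app = Vmax/α (and Km,app = Km/α) with α = 1 + [I]/Ki.
α = Vmax/Vmax,app = 3.69/1.65 = 2.236.
Ki = [I]/(α − 1) = 2.69/1.236 = 2.18 μM.

2.18 μM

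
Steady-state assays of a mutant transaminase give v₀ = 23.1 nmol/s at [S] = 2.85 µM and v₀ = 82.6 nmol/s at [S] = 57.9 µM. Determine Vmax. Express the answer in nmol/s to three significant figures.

From v = Vmax[S]/(Km+[S]), each point gives Vmax = v(Km+[S])/[S].
Equating: 23.1(Km+2.85)/2.85 = 82.6(Km+57.9)/57.9.
8.105·Km + 23.1 = 1.427·Km + 82.6, so (8.105 − 1.427)·Km = 82.6 − 23.1.
Km = 59.50/6.679 = 8.91 µM; then Vmax = 23.1(8.91+2.85)/2.85 = 95.3 nmol/s.

95.3 nmol/s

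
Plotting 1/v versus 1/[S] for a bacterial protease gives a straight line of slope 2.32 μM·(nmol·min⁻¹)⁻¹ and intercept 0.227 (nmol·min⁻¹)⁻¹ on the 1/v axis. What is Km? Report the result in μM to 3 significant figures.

y-intercept = 1/Vmax ⇒ Vmax = 4.41 nmol·min⁻¹; slope = Km/Vmax ⇒ Km = slope × Vmax.
Km = 2.32 × 4.41 = 10.2 μM.

10.2 μM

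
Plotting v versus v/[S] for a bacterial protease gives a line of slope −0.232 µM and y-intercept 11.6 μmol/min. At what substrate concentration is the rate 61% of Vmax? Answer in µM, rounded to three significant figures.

0.363 µM

The Eadie–Hofstee slope gives Km = 0.232 µM (slope = −Km).
v/Vmax = [S]/(Km+[S]) = 0.61 ⇒ [S] = Km·0.61/(1−0.61) = 0.232 × 1.564 = 0.363 µM.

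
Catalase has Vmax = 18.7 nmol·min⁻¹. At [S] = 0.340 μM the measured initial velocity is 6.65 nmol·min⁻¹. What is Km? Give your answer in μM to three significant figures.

From v = Vmax[S]/(Km+[S]), Km = [S](Vmax − v)/v.
Km = 0.340 × (18.7 − 6.65) / 6.65 = 4.097/6.65 = 0.616 μM.

0.616 μM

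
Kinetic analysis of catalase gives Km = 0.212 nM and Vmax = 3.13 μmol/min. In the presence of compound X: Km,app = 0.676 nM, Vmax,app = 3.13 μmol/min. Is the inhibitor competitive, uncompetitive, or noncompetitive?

Km increases (0.212 → 0.676 nM) while Vmax is unchanged — the hallmark of competitive inhibition.

competitive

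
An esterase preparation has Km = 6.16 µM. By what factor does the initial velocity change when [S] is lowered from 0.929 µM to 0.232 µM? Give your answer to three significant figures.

The fractional saturations are [S]/(Km+[S]) = 0.929/7.089 = 0.1310 and 0.232/6.392 = 0.03630.
v₂/v₁ is just their ratio: 0.03630/0.1310 = 0.277.

0.277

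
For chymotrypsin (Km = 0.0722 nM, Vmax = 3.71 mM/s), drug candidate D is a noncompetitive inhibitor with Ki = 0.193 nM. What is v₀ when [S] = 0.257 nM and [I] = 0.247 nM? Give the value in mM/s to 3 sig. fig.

With α = 1 + [I]/Ki = 1 + 0.247/0.193 = 2.280, the noncompetitive rate law is v = (Vmax/α)·[S] / (Km + [S]).
v = (3.71/2.280)×0.257 / (0.0722 + 0.257) = 0.4182/0.3292 = 1.27 mM/s.

1.27 mM/s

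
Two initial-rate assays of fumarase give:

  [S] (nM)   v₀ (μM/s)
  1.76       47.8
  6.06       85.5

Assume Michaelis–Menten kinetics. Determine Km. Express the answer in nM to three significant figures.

From v = Vmax[S]/(Km+[S]), each point gives Vmax = v(Km+[S])/[S].
Equating: 47.8(Km+1.76)/1.76 = 85.5(Km+6.06)/6.06.
27.16·Km + 47.8 = 14.11·Km + 85.5, so (27.16 − 14.11)·Km = 85.5 − 47.8.
Km = 37.70/13.05 = 2.89 nM; then Vmax = 47.8(2.89+1.76)/1.76 = 126 μM/s.

2.89 nM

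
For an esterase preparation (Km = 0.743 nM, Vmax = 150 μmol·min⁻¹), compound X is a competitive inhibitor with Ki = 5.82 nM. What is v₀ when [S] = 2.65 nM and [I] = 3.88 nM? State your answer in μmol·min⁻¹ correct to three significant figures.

102 μmol·min⁻¹

With α = 1 + [I]/Ki = 1 + 3.88/5.82 = 1.667, the competitive rate law is v = Vmax[S] / (αKm + [S]).
v = 150×2.65 / (1.667×0.743 + 2.65) = 397.5/3.888 = 102 μmol·min⁻¹.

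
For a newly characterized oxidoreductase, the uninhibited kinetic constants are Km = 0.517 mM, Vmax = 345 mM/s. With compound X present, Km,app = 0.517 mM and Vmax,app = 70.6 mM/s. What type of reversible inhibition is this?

noncompetitive

Vmax decreases (345 → 70.6 mM/s) while Km is unchanged — pure noncompetitive inhibition.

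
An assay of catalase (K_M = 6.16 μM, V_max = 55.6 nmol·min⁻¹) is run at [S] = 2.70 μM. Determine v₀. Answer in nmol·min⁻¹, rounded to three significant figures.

16.9 nmol·min⁻¹

[S]/(Km+[S]) = 2.70/8.860 = 0.3047, the fractional saturation.
v = 0.3047 × Vmax = 0.3047 × 55.6 = 16.9 nmol·min⁻¹.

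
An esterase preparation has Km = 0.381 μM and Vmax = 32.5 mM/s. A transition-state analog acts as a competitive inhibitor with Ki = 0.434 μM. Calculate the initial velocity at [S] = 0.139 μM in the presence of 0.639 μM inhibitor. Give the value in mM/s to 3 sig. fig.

4.18 mM/s

α = 1 + [I]/Ki = 1 + 0.639/0.434 = 2.472.
For a competitive inhibitor, Vmax is unchanged and the apparent Km becomes α·Km: Km,app = 0.942 μM, Vmax,app = 32.5 mM/s.
v = Vmax,app·[S]/(Km,app + [S]) = 32.5 × 0.139/(0.942 + 0.139) = 4.18 mM/s.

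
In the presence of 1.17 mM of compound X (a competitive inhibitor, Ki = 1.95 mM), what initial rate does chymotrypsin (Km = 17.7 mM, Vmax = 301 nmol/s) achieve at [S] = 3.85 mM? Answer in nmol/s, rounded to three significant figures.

36.0 nmol/s

With α = 1 + [I]/Ki = 1 + 1.17/1.95 = 1.600, the competitive rate law is v = Vmax[S] / (αKm + [S]).
v = 301×3.85 / (1.600×17.7 + 3.85) = 1159/32.17 = 36.0 nmol/s.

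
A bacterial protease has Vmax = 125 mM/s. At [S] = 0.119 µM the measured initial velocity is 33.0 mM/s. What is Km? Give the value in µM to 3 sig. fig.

v/Vmax = 33.0/125 = 0.2640 = [S]/(Km+[S]).
So Km + [S] = [S]/0.2640 = 0.4508 µM, giving Km = 0.4508 − 0.119 = 0.332 µM.

0.332 µM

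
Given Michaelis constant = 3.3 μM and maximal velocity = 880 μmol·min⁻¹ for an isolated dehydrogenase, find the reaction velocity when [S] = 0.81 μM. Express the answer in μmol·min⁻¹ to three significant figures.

173 μmol·min⁻¹

v = Vmax·[S]/(Km + [S]) = 880 × 0.81 / (3.3 + 0.81)
  = 712.8 / 4.110 = 173 μmol·min⁻¹.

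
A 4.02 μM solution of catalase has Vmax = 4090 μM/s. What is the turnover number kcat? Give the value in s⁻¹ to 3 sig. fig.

kcat = Vmax/[E]total = 4090 μM/s / 4.02 μM = 1020 s⁻¹.

1020 s⁻¹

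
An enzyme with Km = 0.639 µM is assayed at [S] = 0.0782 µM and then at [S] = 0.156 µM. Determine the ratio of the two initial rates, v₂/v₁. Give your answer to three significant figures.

The fractional saturations are [S]/(Km+[S]) = 0.0782/0.7172 = 0.1090 and 0.156/0.7950 = 0.1962.
v₂/v₁ is just their ratio: 0.1962/0.1090 = 1.80.

1.80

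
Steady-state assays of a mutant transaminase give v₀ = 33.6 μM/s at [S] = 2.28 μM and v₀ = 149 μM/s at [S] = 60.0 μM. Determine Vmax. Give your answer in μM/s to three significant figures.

From v = Vmax[S]/(Km+[S]), each point gives Vmax = v(Km+[S])/[S].
Equating: 33.6(Km+2.28)/2.28 = 149(Km+60.0)/60.0.
14.74·Km + 33.6 = 2.483·Km + 149, so (14.74 − 2.483)·Km = 149 − 33.6.
Km = 115.4/12.25 = 9.42 μM; then Vmax = 33.6(9.42+2.28)/2.28 = 172 μM/s.

172 μM/s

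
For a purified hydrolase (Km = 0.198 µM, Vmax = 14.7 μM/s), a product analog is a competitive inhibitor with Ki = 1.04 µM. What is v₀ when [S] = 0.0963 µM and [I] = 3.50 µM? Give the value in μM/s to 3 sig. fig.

1.47 μM/s

α = 1 + [I]/Ki = 1 + 3.50/1.04 = 4.365.
For a competitive inhibitor, Vmax is unchanged and the apparent Km becomes α·Km: Km,app = 0.864 µM, Vmax,app = 14.7 μM/s.
v = Vmax,app·[S]/(Km,app + [S]) = 14.7 × 0.0963/(0.864 + 0.0963) = 1.47 μM/s.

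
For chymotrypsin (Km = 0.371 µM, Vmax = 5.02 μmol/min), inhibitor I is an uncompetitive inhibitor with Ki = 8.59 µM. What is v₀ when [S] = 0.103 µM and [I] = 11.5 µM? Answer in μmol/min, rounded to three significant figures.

0.845 μmol/min

α = 1 + [I]/Ki = 1 + 11.5/8.59 = 2.339.
For an uncompetitive inhibitor, both parameters are divided by α, giving Vmax/α and Km/α: Km,app = 0.159 µM, Vmax,app = 2.15 μmol/min.
v = Vmax,app·[S]/(Km,app + [S]) = 2.15 × 0.103/(0.159 + 0.103) = 0.845 μmol/min.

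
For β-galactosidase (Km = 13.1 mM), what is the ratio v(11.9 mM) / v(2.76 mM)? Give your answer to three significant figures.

The fractional saturations are [S]/(Km+[S]) = 2.76/15.86 = 0.1740 and 11.9/25.00 = 0.4760.
v₂/v₁ is just their ratio: 0.4760/0.1740 = 2.74.

2.74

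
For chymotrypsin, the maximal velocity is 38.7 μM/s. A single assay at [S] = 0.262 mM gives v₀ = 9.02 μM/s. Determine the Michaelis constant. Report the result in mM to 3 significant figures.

0.862 mM

v/Vmax = 9.02/38.7 = 0.2331 = [S]/(Km+[S]).
So Km + [S] = [S]/0.2331 = 1.124 mM, giving Km = 1.124 − 0.262 = 0.862 mM.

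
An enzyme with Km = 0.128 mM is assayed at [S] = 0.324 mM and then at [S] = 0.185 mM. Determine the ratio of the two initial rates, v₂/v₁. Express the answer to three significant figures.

Since Vmax cancels, v₂/v₁ = [S]₂(Km+[S]₁) / [S]₁(Km+[S]₂).
= 0.185×(0.128+0.324) / (0.324×(0.128+0.185)) = 0.08362/0.1014 = 0.825.

0.825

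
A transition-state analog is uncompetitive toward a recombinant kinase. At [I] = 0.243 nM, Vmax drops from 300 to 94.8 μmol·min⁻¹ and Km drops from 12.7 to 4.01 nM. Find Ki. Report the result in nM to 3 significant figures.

Uncompetitive: Vmax,app = Vmax/α (and Km,app = Km/α) with α = 1 + [I]/Ki.
α = Vmax/Vmax,app = 300/94.8 = 3.165.
Since α = 1 + [I]/Ki, [I]/Ki = 3.165 − 1 = 2.165 and Ki = 0.243/2.165 = 0.112 nM.

0.112 nM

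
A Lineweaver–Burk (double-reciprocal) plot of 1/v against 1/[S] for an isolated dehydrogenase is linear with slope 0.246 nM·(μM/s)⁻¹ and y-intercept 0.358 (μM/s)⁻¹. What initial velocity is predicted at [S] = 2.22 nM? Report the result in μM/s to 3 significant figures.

The y-intercept is 1/Vmax, so Vmax = 1/0.358 = 2.79 μM/s.
The slope is Km/Vmax, so Km = 0.246 × 2.79 = 0.687 nM.
Then v = 2.79 × 2.22/(0.687 + 2.22) = 2.13 μM/s.

2.13 μM/s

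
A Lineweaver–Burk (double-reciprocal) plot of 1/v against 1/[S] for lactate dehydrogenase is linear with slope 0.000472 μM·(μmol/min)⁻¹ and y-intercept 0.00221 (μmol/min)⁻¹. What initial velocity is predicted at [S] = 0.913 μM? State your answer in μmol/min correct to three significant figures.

The y-intercept is 1/Vmax, so Vmax = 1/0.00221 = 452 μmol/min.
The slope is Km/Vmax, so Km = 0.000472 × 452 = 0.214 μM.
Then v = 452 × 0.913/(0.214 + 0.913) = 367 μmol/min.

367 μmol/min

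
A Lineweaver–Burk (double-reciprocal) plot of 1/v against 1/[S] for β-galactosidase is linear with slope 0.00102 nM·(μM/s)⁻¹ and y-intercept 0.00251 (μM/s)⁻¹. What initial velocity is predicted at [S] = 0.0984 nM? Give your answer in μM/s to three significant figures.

77.7 μM/s

The y-intercept is 1/Vmax, so Vmax = 1/0.00251 = 398 μM/s.
The slope is Km/Vmax, so Km = 0.00102 × 398 = 0.406 nM.
Then v = 398 × 0.0984/(0.406 + 0.0984) = 77.7 μM/s.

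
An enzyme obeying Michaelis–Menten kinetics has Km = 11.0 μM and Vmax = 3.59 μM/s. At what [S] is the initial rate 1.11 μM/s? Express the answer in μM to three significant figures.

Rearranging v = Vmax[S]/(Km+[S]) gives [S] = Km·v/(Vmax − v).
[S] = 11.0 × 1.11 / (3.59 − 1.11) = 12.21/2.480 = 4.92 μM.

4.92 μM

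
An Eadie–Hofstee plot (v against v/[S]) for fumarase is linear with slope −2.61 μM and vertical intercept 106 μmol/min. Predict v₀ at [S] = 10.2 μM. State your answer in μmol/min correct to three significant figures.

In the Eadie–Hofstee form v = Vmax − Km·(v/[S]), the slope is −Km and the intercept is Vmax, so Km = 2.61 μM and Vmax = 106 μmol/min.
v = 106 × 10.2/(2.61 + 10.2) = 84.4 μmol/min.

84.4 μmol/min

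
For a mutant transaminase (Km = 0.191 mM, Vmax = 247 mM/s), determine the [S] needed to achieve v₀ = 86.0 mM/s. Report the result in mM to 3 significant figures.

0.102 mM

The required fractional saturation is v/Vmax = 86.0/247 = 0.3482.
Then [S]/(Km+[S]) = 0.3482 ⇒ [S] = 0.191 × 0.3482/(1 − 0.3482) = 0.102 mM.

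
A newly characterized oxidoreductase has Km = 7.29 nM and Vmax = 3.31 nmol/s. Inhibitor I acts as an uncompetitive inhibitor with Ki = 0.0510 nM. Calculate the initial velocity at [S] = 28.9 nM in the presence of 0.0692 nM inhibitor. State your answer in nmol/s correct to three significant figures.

With α = 1 + [I]/Ki = 1 + 0.0692/0.0510 = 2.357, the uncompetitive rate law is v = (Vmax/α)·[S] / (Km/α + [S]).
v = (3.31/2.357)×28.9 / (7.29/2.357 + 28.9) = 40.59/31.99 = 1.27 nmol/s.

1.27 nmol/s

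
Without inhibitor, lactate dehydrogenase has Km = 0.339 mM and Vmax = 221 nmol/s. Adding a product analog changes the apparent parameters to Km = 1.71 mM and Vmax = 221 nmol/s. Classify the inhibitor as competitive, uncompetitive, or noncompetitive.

competitive

Km increases (0.339 → 1.71 mM) while Vmax is unchanged — the hallmark of competitive inhibition.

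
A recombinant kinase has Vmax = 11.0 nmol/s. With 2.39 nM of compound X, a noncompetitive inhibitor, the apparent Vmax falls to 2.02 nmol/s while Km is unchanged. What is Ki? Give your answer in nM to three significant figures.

0.538 nM

Noncompetitive: Vmax,app = Vmax/α with α = 1 + [I]/Ki.
α = Vmax/Vmax,app = 11.0/2.02 = 5.446.
Since α = 1 + [I]/Ki, [I]/Ki = 5.446 − 1 = 4.446 and Ki = 2.39/4.446 = 0.538 nM.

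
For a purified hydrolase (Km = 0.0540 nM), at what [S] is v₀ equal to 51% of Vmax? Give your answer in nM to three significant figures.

0.0562 nM

v/Vmax = [S]/(Km+[S]) = 0.51, so [S] = Km·0.51/(1 − 0.51) = 0.0540 × 1.041.
[S] = 0.0562 nM.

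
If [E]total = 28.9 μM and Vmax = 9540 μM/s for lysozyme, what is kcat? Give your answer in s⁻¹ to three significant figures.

330 s⁻¹

kcat = Vmax/[E]total = 9540 μM/s / 28.9 μM = 330 s⁻¹.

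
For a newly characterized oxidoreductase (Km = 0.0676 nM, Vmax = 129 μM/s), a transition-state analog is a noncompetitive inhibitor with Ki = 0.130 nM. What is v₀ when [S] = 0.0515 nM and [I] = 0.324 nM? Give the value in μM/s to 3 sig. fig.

16.0 μM/s

With α = 1 + [I]/Ki = 1 + 0.324/0.130 = 3.492, the noncompetitive rate law is v = (Vmax/α)·[S] / (Km + [S]).
v = (129/3.492)×0.0515 / (0.0676 + 0.0515) = 1.902/0.1191 = 16.0 μM/s.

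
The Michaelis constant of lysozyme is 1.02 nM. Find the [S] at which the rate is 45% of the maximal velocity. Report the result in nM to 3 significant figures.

v/Vmax = [S]/(Km+[S]) = 0.45, so [S] = Km·0.45/(1 − 0.45) = 1.02 × 0.8182.
[S] = 0.835 nM.

0.835 nM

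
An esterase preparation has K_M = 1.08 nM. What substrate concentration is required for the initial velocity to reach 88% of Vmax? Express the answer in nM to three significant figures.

v/Vmax = [S]/(Km+[S]) = 0.88, so [S] = Km·0.88/(1 − 0.88) = 1.08 × 7.333.
[S] = 7.92 nM.

7.92 nM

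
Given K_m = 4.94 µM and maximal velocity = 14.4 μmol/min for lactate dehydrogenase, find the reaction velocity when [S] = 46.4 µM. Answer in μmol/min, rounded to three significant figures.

v = Vmax·[S]/(Km + [S]) = 14.4 × 46.4 / (4.94 + 46.4)
  = 668.2 / 51.34 = 13.0 μmol/min.

13.0 μmol/min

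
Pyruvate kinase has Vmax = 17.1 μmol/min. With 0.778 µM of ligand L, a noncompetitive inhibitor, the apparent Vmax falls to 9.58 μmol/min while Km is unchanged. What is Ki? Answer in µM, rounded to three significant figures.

0.991 µM

Noncompetitive: Vmax,app = Vmax/α with α = 1 + [I]/Ki.
α = Vmax/Vmax,app = 17.1/9.58 = 1.785.
Ki = [I]/(α − 1) = 0.778/0.7850 = 0.991 µM.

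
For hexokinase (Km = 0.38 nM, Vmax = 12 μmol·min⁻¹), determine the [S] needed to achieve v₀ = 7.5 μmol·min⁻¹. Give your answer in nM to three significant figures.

The required fractional saturation is v/Vmax = 7.5/12 = 0.6250.
Then [S]/(Km+[S]) = 0.6250 ⇒ [S] = 0.38 × 0.6250/(1 − 0.6250) = 0.633 nM.

0.633 nM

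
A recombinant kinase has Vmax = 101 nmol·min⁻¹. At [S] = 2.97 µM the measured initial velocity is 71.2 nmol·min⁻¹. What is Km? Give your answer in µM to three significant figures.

1.24 µM

From v = Vmax[S]/(Km+[S]), Km = [S](Vmax − v)/v.
Km = 2.97 × (101 − 71.2) / 71.2 = 88.51/71.2 = 1.24 µM.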